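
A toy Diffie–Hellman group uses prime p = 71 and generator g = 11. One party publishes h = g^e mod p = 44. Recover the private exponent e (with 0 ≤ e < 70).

Baby-step giant-step with m = ceil(sqrt(70)) = 9.
Baby table (11^j mod 71 for j=0..8):
  0:1  1:11  2:50  3:53  4:15  5:23  6:40  7:14
  8:12
Giant step factor: 11^(-9) ≡ 7 (mod 71).
Scan 44·7^i mod 71 for i = 0, 1, …:
  i=0: 44   i=1: 24   i=2: 26   i=3: 40
Match at i=3, j=6: e = 3·9 + 6 = 33.

33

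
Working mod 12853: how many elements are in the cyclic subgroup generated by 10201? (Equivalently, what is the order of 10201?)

The order of 10201 must divide p − 1 = 12852 = 2^2 · 3^3 · 7 · 17.
Divisors: 1, 2, 3, 4, 6, 7, 9, 12, 14, 17, 18, 21, 27, 28, 34, 36, 42, 51, 54, 63, 68, 84, 102, 108, 119, 126, 153, 189, 204, 238, 252, 306, 357, 378, 459, 476, 612, 714, 756, 918, 1071, 1428, 1836, 2142, 3213, 4284, 6426, 12852.
Check each in increasing order: 10201^1 ≡ 10201;  10201^2 ≡ 2513;  10201^3 ≡ 6231;  10201^4 ≡ 4346;  10201^6 ≡ 9301;  10201^7 ≡ 11508;  10201^9 ≡ 354;  10201^12 ≡ 7911;  10201^14 ≡ 9605;  10201^17 ≡ 5187;  10201^18 ≡ 9639;  10201^21 ≡ 11393;  10201^27 ≡ 6161;  10201^28 ≡ 10044;  10201^34 ≡ 3640;  10201^36 ≡ 8837;  10201^42 ≡ 10855;  10201^51 ≡ 12476;  10201^54 ≡ 3012;  10201^63 ≡ 12302;  10201^68 ≡ 11010;  10201^84 ≡ 7574;  10201^102 ≡ 746;  10201^108 ≡ 10779;  10201^119 ≡ 749;  10201^126 ≡ 7982;  10201^153 ≡ 1524;  10201^189 ≡ 10497;  10201^204 ≡ 3837;  10201^238 ≡ 8322;  10201^252 ≡ 3;  10201^306 ≡ 9036;  10201^357 ≡ 12326;  10201^378 ≡ 11093;  10201^459 ≡ 5301;  10201^476 ≡ 3720;  10201^612 ≡ 7040;  10201^714 ≡ 7816;  10201^756 ≡ 27;  10201^918 ≡ 3943;  10201^1071 ≡ 6781;  10201^1428 ≡ 12400;  10201^1836 ≡ 7972;  10201^2142 ≡ 6780;  10201^3213 ≡ 12852;  10201^4284 ≡ 6072;  10201^6426 ≡ 1.
Smallest exponent giving 1 is 6426.

6426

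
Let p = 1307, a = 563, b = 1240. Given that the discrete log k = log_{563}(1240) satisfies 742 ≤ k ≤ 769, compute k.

Compute 563^742 mod 1307 = 3, then multiply by 563 repeatedly:
  563^742=3  563^743=382  563^744=718  563^745=371  563^746=1060
  563^747=788  563^748=571  563^749=1258  563^750=1167  563^751=907
  563^752=911  563^753=549  563^754=635  563^755=694  563^756=1236
  563^757=544  563^758=434  563^759=1240
Found 1240 at exponent 759.

759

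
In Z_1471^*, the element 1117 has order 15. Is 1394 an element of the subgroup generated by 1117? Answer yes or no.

⟨1117⟩ has order 15; its elements mod 1471 are {1, 45, 137, 251, 281, 428, 554, 780, 877, 948, 998, 1117, 1219, 1267, 1394}.
1394 is in this set.

yes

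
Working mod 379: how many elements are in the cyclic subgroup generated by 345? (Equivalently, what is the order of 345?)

378

The order of 345 must divide p − 1 = 378 = 2 · 3^3 · 7.
Divisors: 1, 2, 3, 6, 7, 9, 14, 18, 21, 27, 42, 54, 63, 126, 189, 378.
Check each in increasing order: 345^1 ≡ 345;  345^2 ≡ 19;  345^3 ≡ 112;  345^6 ≡ 37;  345^7 ≡ 258;  345^9 ≡ 354;  345^14 ≡ 239;  345^18 ≡ 246;  345^21 ≡ 264;  345^27 ≡ 293;  345^42 ≡ 339;  345^54 ≡ 195;  345^63 ≡ 52;  345^126 ≡ 51;  345^189 ≡ 378;  345^378 ≡ 1.
Smallest exponent giving 1 is 378.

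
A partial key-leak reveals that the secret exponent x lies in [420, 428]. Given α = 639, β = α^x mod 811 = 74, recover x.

Compute 639^420 mod 811 = 69, then multiply by 639 repeatedly:
  639^420=69  639^421=297  639^422=9  639^423=74
Found 74 at exponent 423.

423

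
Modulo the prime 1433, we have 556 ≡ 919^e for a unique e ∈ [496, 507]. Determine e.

501

Compute 919^496 mod 1433 = 1096, then multiply by 919 repeatedly:
  919^496=1096  919^497=1258  919^498=1104  919^499=12  919^500=997
  919^501=556
Found 556 at exponent 501.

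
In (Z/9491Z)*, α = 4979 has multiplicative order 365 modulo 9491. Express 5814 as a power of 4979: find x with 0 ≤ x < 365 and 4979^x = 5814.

346

Baby-step giant-step with m = ceil(sqrt(365)) = 20.
Baby table (4979^j mod 9491 for j=0..19):
  0:1  1:4979  2:9440  3:2328  4:2601  5:4655  6:223  7:9361
  8:7609  9:6630  10:1072  11:3546  12:2274  13:8974  14:7409  15:7385
  16:1781  17:3005  18:4079  19:8092
Giant step factor: 4979^(-20) ≡ 1854 (mod 9491).
Scan 5814·1854^i mod 9491 for i = 0, 1, …:
  i=0: 5814   i=1: 6871   i=2: 1912   i=3: 4705
  i=4: 841   i=5: 2690   i=6: 4485   i=7: 1074
  i=8: 7577   i=9: 1078     …   i=16: 1541
  i=17: 223
Match at i=17, j=6: x = 17·20 + 6 = 346.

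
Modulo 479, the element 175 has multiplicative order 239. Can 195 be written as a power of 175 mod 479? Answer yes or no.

195 ∈ ⟨175⟩ iff 195^239 ≡ 1 (mod 479), since |⟨175⟩| = 239.
195^239 mod 479 = 478.
Since 478 ≠ 1, 195 does not lie in the subgroup.

no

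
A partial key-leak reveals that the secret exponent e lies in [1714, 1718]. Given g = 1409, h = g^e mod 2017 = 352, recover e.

1714

Compute 1409^1714 mod 2017 = 352, then multiply by 1409 repeatedly:
  1409^1714=352
Found 352 at exponent 1714.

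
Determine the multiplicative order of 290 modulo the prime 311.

310

The order of 290 must divide p − 1 = 310 = 2 · 5 · 31.
Divisors: 1, 2, 5, 10, 31, 62, 155, 310.
Check each in increasing order: 290^1 ≡ 290;  290^2 ≡ 130;  290^5 ≡ 262;  290^10 ≡ 224;  290^31 ≡ 259;  290^62 ≡ 216;  290^155 ≡ 310;  290^310 ≡ 1.
Smallest exponent giving 1 is 310.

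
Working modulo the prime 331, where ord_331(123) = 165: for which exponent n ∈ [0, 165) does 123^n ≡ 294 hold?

Baby-step giant-step with m = ceil(sqrt(165)) = 13.
Baby table (123^j mod 331 for j=0..12):
  0:1  1:123  2:234  3:316  4:141  5:131  6:225  7:202
  8:21  9:266  10:280  11:16  12:313
Giant step factor: 123^(-13) ≡ 45 (mod 331).
Scan 294·45^i mod 331 for i = 0, 1, …:
  i=0: 294   i=1: 321   i=2: 212   i=3: 272
  i=4: 324   i=5: 16
Match at i=5, j=11: n = 5·13 + 11 = 76.

76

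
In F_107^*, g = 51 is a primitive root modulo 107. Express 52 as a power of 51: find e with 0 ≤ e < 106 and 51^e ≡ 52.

Baby-step giant-step with m = ceil(sqrt(106)) = 11.
Baby table (51^j mod 107 for j=0..10):
  0:1  1:51  2:33  3:78  4:19  5:6  6:92  7:91
  8:40  9:7  10:36
Giant step factor: 51^(-11) ≡ 63 (mod 107).
Scan 52·63^i mod 107 for i = 0, 1, …:
  i=0: 52   i=1: 66   i=2: 92
Match at i=2, j=6: e = 2·11 + 6 = 28.

28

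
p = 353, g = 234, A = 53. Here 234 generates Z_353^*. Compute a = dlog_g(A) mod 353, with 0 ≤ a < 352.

117

Baby-step giant-step with m = ceil(sqrt(352)) = 19.
Baby table (234^j mod 353 for j=0..18):
  0:1  1:234  2:41  3:63  4:269  5:112  6:86  7:3
  8:349  9:123  10:189  11:101  12:336  13:258  14:9  15:341
  16:16  17:214  18:303
Giant step factor: 234^(-19) ≡ 263 (mod 353).
Scan 53·263^i mod 353 for i = 0, 1, …:
  i=0: 53   i=1: 172   i=2: 52   i=3: 262
  i=4: 71   i=5: 317   i=6: 63
Match at i=6, j=3: a = 6·19 + 3 = 117.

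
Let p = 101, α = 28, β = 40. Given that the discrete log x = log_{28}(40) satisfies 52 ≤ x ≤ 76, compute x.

57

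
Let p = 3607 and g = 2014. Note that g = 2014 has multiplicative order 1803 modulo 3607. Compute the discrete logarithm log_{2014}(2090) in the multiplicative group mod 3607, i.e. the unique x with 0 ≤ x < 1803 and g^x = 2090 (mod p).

304

Baby-step giant-step with m = ceil(sqrt(1803)) = 43.
Baby table (2014^j mod 3607 for j=0..42):
  0:1  1:2014  2:1928  3:1860  4:1974  5:722  6:487  7:3321
  8:1116  9:463  10:1876  11:1735  12:2714  13:1391  14:2442  15:1847
  16:1041  17:907  18:1556  19:2908  20:2551  21:1346  22:1987  23:1655
  24:302  25:2252  26:1529  27:2635  28:993  29:1624  30:2794  31:196
  32:1581  33:2760  34:253  35:955  36:839  37:1670  38:1656  39:2316
  40:573  41:3389  42:1002
Giant step factor: 2014^(-43) ≡ 1508 (mod 3607).
Scan 2090·1508^i mod 3607 for i = 0, 1, …:
  i=0: 2090   i=1: 2809   i=2: 1354   i=3: 270
  i=4: 3176   i=5: 2919   i=6: 1312   i=7: 1860
Match at i=7, j=3: x = 7·43 + 3 = 304.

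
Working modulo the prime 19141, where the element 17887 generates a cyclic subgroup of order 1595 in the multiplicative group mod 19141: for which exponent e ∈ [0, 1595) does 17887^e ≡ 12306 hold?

Baby-step giant-step with m = ceil(sqrt(1595)) = 40.
Baby table (17887^j mod 19141 for j=0..39):
  0:1  1:17887  2:2954  3:9038  4:16961  5:15698  6:10797  7:12390
  8:5432  9:2468  10:5970  11:16892  12:6519  13:17522  14:1280  15:2724
  16:10343  17:7476  18:4186  19:14531  20:358  21:10452  22:4777  23:775
  24:4341  25:11571  26:17985  27:14049  28:11415  29:3058  30:12609  31:17921
  32:17741  33:13769  34:17997  35:18142  36:8581  37:15809  38:5590  39:14887
Giant step factor: 17887^(-40) ≡ 11551 (mod 19141).
Scan 12306·11551^i mod 19141 for i = 0, 1, …:
  i=0: 12306   i=1: 5540   i=2: 4177   i=3: 13207
  i=4: 287   i=5: 3744   i=6: 7425   i=7: 14495
  i=8: 5418   i=9: 11389     …   i=27: 15887
  i=28: 5970
Match at i=28, j=10: e = 28·40 + 10 = 1130.

1130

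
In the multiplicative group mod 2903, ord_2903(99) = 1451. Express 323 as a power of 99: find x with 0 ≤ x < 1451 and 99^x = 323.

966

Baby-step giant-step with m = ceil(sqrt(1451)) = 39.
Baby table (99^j mod 2903 for j=0..38):
  0:1  1:99  2:1092  3:697  4:2234  5:538  6:1008  7:1090
  8:499  9:50  10:2047  11:2346  12:14  13:1386  14:773  15:1049
  16:2246  17:1726  18:2500  19:745  20:1180  21:700  22:2531  23:911
  24:196  25:1986  26:2113  27:171  28:2414  29:940  30:164  31:1721
  32:2005  33:1091  34:598  35:1142  36:2744  37:1677  38:552
Giant step factor: 99^(-39) ≡ 1711 (mod 2903).
Scan 323·1711^i mod 2903 for i = 0, 1, …:
  i=0: 323   i=1: 1083   i=2: 899   i=3: 2502
  i=4: 1900   i=5: 2443   i=6: 2556   i=7: 1398
  i=8: 2809   i=9: 1734     …   i=23: 711
  i=24: 164
Match at i=24, j=30: x = 24·39 + 30 = 966.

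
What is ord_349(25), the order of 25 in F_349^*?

87

The order of 25 must divide p − 1 = 348 = 2^2 · 3 · 29.
Divisors: 1, 2, 3, 4, 6, 12, 29, 58, 87, 116, 174, 348.
Check each in increasing order: 25^1 ≡ 25;  25^2 ≡ 276;  25^3 ≡ 269;  25^4 ≡ 94;  25^6 ≡ 118;  25^12 ≡ 313;  25^29 ≡ 226;  25^58 ≡ 122;  25^87 ≡ 1.
Smallest exponent giving 1 is 87.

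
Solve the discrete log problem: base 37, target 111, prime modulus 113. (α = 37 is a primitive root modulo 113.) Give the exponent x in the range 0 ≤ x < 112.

108

Baby-step giant-step with m = ceil(sqrt(112)) = 11.
Baby table (37^j mod 113 for j=0..10):
  0:1  1:37  2:13  3:29  4:56  5:38  6:50  7:42
  8:85  9:94  10:88
Giant step factor: 37^(-11) ≡ 43 (mod 113).
Scan 111·43^i mod 113 for i = 0, 1, …:
  i=0: 111   i=1: 27   i=2: 31   i=3: 90
  i=4: 28   i=5: 74   i=6: 18   i=7: 96
  i=8: 60   i=9: 94
Match at i=9, j=9: x = 9·11 + 9 = 108.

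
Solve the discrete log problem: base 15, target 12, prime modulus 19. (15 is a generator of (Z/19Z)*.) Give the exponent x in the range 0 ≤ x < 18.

3

Successive powers of 15 modulo 19:
  15^0=1  15^1=15  15^2=16  15^3=12
So 15^3 ≡ 12 (mod 19), giving x = 3.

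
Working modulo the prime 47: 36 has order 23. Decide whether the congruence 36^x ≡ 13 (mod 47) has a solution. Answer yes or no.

⟨36⟩ has order 23; its elements mod 47 are {1, 2, 3, 4, 6, 7, 8, 9, 12, 14, 16, 17, 18, 21, 24, 25, 27, 28, 32, 34, 36, 37, 42}.
13 is not in this set.

no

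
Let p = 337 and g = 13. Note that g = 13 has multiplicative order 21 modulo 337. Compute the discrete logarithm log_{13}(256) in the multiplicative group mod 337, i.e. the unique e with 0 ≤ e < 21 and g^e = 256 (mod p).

5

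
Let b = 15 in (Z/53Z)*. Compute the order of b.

The order of 15 must divide p − 1 = 52 = 2^2 · 13.
Divisors: 1, 2, 4, 13, 26, 52.
Check each in increasing order: 15^1 ≡ 15;  15^2 ≡ 13;  15^4 ≡ 10;  15^13 ≡ 1.
Smallest exponent giving 1 is 13.

13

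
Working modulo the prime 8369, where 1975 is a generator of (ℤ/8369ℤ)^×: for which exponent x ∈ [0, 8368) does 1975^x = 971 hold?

Baby-step giant-step with m = ceil(sqrt(8368)) = 92.
Baby table (1975^j mod 8369 for j=0..91):
  0:1  1:1975  2:671  3:2923  4:6684  5:2987  6:7549  7:4086
  8:2134  9:5043  10:815  11:2777  12:2880  13:5449  14:7610  15:7395
  16:1220  17:7597  18:6827  19:866  20:3074  21:3625  22:3880  23:5365
  24:721  25:1245  26:6758  27:6864  28:6989  29:2794  30:2979  31:118
  32:7087  33:3857  34:1785  35:2026  36:968  37:3668  38:5115  39:742
  40:875  41:4111  42:1295  43:5080  44:6938  45:2497  46:2234  47:1687
  48:963  49:2162  50:1760  51:2865  52:931  53:5914  54:5395  55:1388
  56:4637  57:2389  58:6528  59:4540  60:3301  61:24  62:5555  63:7735
  64:3200  65:1405  66:4736  67:5427  68:6005  69:1002  70:3866  71:2822
  72:8065  73:2168  74:5241  75:6891  76:1731  77:4173  78:6579  79:4837
  80:4046  81:6824  82:3310  83:1061  84:3225  85:566  86:4773  87:3181
  88:5725  89:356  90:104  91:4544
Giant step factor: 1975^(-92) ≡ 659 (mod 8369).
Scan 971·659^i mod 8369 for i = 0, 1, …:
  i=0: 971   i=1: 3845   i=2: 6417   i=3: 2458
  i=4: 4605   i=5: 5117   i=6: 7765   i=7: 3676
  i=8: 3843   i=9: 5099     …   i=88: 1345
  i=89: 7610
Match at i=89, j=14: x = 89·92 + 14 = 8202.

8202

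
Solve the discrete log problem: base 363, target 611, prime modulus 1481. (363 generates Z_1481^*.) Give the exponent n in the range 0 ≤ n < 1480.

1374

Baby-step giant-step with m = ceil(sqrt(1480)) = 39.
Baby table (363^j mod 1481 for j=0..38):
  0:1  1:363  2:1441  3:290  4:119  5:248  6:1164  7:447
  8:832  9:1373  10:783  11:1358  12:1262  13:477  14:1355  15:173
  16:597  17:485  18:1297  19:1334  20:1436  21:1437  22:319  23:279
  24:569  25:688  26:936  27:619  28:1066  29:417  30:309  31:1092
  32:969  33:750  34:1227  35:1101  36:1274  37:390  38:875
Giant step factor: 363^(-39) ≡ 733 (mod 1481).
Scan 611·733^i mod 1481 for i = 0, 1, …:
  i=0: 611   i=1: 601   i=2: 676   i=3: 854
  i=4: 1000   i=5: 1386   i=6: 1453   i=7: 210
  i=8: 1387   i=9: 705     …   i=34: 903
  i=35: 1373
Match at i=35, j=9: n = 35·39 + 9 = 1374.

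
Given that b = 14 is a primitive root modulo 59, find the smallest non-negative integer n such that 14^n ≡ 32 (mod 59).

43

Baby-step giant-step with m = ceil(sqrt(58)) = 8.
Baby table (14^j mod 59 for j=0..7):
  0:1  1:14  2:19  3:30  4:7  5:39  6:15  7:33
Giant step factor: 14^(-8) ≡ 53 (mod 59).
Scan 32·53^i mod 59 for i = 0, 1, …:
  i=0: 32   i=1: 44   i=2: 31   i=3: 50
  i=4: 54   i=5: 30
Match at i=5, j=3: n = 5·8 + 3 = 43.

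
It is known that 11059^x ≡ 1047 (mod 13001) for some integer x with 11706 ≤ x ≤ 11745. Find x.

Compute 11059^11706 mod 13001 = 10751, then multiply by 11059 repeatedly:
  11059^11706=10751  11059^11707=1164  11059^11708=1686  11059^11709=2040  11059^11710=3625
  11059^11711=6792  11059^11712=5951  11059^11713=1047
Found 1047 at exponent 11713.

11713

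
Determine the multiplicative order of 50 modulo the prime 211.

The order of 50 must divide p − 1 = 210 = 2 · 3 · 5 · 7.
Divisors: 1, 2, 3, 5, 6, 7, 10, 14, 15, 21, 30, 35, 42, 70, 105, 210.
Check each in increasing order: 50^1 ≡ 50;  50^2 ≡ 179;  50^3 ≡ 88;  50^5 ≡ 138;  50^6 ≡ 148;  50^7 ≡ 15;  50^10 ≡ 54;  50^14 ≡ 14;  50^15 ≡ 67;  50^21 ≡ 210;  50^30 ≡ 58;  50^35 ≡ 197;  50^42 ≡ 1.
Smallest exponent giving 1 is 42.

42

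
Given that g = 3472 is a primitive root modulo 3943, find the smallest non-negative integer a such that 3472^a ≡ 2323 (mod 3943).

Baby-step giant-step with m = ceil(sqrt(3942)) = 63.
Baby table (3472^j mod 3943 for j=0..62):
  0:1  1:3472  2:1033  3:2389  4:2479  5:3462  6:1800  7:3888
  8:2247  9:2330  10:2667  11:1660  12:2797  13:3518  14:3025  15:2591
  16:1969  17:3149  18:3332  19:3885  20:3660  21:3174  22:3386  23:2109
  24:297  25:2061  26:3190  27:3736  28:2865  29:3034  30:2295  31:3380
  32:992  33:1985  34:3499  35:145  36:2679  37:3894  38:3364  39:642
  40:1229  41:762  42:3854  43:2489  44:2695  45:301  46:177  47:3379
  48:1463  49:952  50:1110  51:1609  52:3160  53:2094  54:3419  55:2338
  56:2842  57:2038  58:2194  59:3635  60:3120  61:1219  62:1529
Giant step factor: 3472^(-63) ≡ 316 (mod 3943).
Scan 2323·316^i mod 3943 for i = 0, 1, …:
  i=0: 2323   i=1: 670   i=2: 2741   i=3: 2639
  i=4: 1951   i=5: 1408   i=6: 3312   i=7: 1697
  i=8: 4   i=9: 1264     …   i=39: 2444
  i=40: 3419
Match at i=40, j=54: a = 40·63 + 54 = 2574.

2574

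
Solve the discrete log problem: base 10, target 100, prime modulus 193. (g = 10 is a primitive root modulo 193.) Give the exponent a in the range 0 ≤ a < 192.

2

Baby-step giant-step with m = ceil(sqrt(192)) = 14.
Baby table (10^j mod 193 for j=0..13):
  0:1  1:10  2:100  3:35  4:157  5:26  6:67  7:91
  8:138  9:29  10:97  11:5  12:50  13:114
Giant step factor: 10^(-14) ≡ 75 (mod 193).
Scan 100·75^i mod 193 for i = 0, 1, …:
  i=0: 100
Match at i=0, j=2: a = 0·14 + 2 = 2.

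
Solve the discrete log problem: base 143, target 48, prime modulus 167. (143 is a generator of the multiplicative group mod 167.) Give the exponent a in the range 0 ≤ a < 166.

Baby-step giant-step with m = ceil(sqrt(166)) = 13.
Baby table (143^j mod 167 for j=0..12):
  0:1  1:143  2:75  3:37  4:114  5:103  6:33  7:43
  8:137  9:52  10:88  11:59  12:87
Giant step factor: 143^(-13) ≡ 165 (mod 167).
Scan 48·165^i mod 167 for i = 0, 1, …:
  i=0: 48   i=1: 71   i=2: 25   i=3: 117
  i=4: 100   i=5: 134   i=6: 66   i=7: 35
  i=8: 97   i=9: 140   i=10: 54   i=11: 59
Match at i=11, j=11: a = 11·13 + 11 = 154.

154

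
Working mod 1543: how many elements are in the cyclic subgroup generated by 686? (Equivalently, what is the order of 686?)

771

The order of 686 must divide p − 1 = 1542 = 2 · 3 · 257.
Divisors: 1, 2, 3, 6, 257, 514, 771, 1542.
Check each in increasing order: 686^1 ≡ 686;  686^2 ≡ 1524;  686^3 ≡ 853;  686^6 ≡ 856;  686^257 ≡ 681;  686^514 ≡ 861;  686^771 ≡ 1.
Smallest exponent giving 1 is 771.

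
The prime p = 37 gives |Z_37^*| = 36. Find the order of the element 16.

9

The order of 16 must divide p − 1 = 36 = 2^2 · 3^2.
Divisors: 1, 2, 3, 4, 6, 9, 12, 18, 36.
Check each in increasing order: 16^1 ≡ 16;  16^2 ≡ 34;  16^3 ≡ 26;  16^4 ≡ 9;  16^6 ≡ 10;  16^9 ≡ 1.
Smallest exponent giving 1 is 9.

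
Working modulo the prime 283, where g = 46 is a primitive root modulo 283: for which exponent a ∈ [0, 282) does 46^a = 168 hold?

102

Baby-step giant-step with m = ceil(sqrt(282)) = 17.
Baby table (46^j mod 283 for j=0..16):
  0:1  1:46  2:135  3:267  4:113  5:104  6:256  7:173
  8:34  9:149  10:62  11:22  12:163  13:140  14:214  15:222
  16:24
Giant step factor: 46^(-17) ≡ 192 (mod 283).
Scan 168·192^i mod 283 for i = 0, 1, …:
  i=0: 168   i=1: 277   i=2: 263   i=3: 122
  i=4: 218   i=5: 255   i=6: 1
Match at i=6, j=0: a = 6·17 + 0 = 102.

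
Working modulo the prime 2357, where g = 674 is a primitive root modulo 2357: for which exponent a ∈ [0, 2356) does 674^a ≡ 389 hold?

1699

Baby-step giant-step with m = ceil(sqrt(2356)) = 49.
Baby table (674^j mod 2357 for j=0..48):
  0:1  1:674  2:1732  3:653  4:1720  5:1993  6:2149  7:1228
  8:365  9:882  10:504  11:288  12:838  13:1489  14:1861  15:390
  16:1233  17:1378  18:114  19:1412  20:1817  21:1375  22:449  23:930
  24:2215  25:929  26:1541  27:1554  28:888  29:2191  30:1252  31:42
  32:24  33:2034  34:1499  35:1530  36:1211  37:692  38:2079  39:1188
  40:1689  41:2312  42:311  43:2198  44:1256  45:381  46:2238  47:2289
  48:1308
Giant step factor: 674^(-49) ≡ 860 (mod 2357).
Scan 389·860^i mod 2357 for i = 0, 1, …:
  i=0: 389   i=1: 2203   i=2: 1909   i=3: 1268
  i=4: 1546   i=5: 212   i=6: 831   i=7: 489
  i=8: 994   i=9: 1606     …   i=33: 2025
  i=34: 2034
Match at i=34, j=33: a = 34·49 + 33 = 1699.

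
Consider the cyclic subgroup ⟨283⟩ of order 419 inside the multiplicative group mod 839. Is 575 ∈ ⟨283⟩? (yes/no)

yes

575 ∈ ⟨283⟩ iff 575^419 ≡ 1 (mod 839), since |⟨283⟩| = 419.
575^419 mod 839 = 1.
Since 1 = 1, 575 lies in the subgroup.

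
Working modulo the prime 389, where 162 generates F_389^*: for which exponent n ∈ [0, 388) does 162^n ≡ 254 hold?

163

Baby-step giant-step with m = ceil(sqrt(388)) = 20.
Baby table (162^j mod 389 for j=0..19):
  0:1  1:162  2:181  3:147  4:85  5:155  6:214  7:47
  8:223  9:338  10:296  11:105  12:283  13:333  14:264  15:367
  16:326  17:297  18:267  19:75
Giant step factor: 162^(-20) ≡ 171 (mod 389).
Scan 254·171^i mod 389 for i = 0, 1, …:
  i=0: 254   i=1: 255   i=2: 37   i=3: 103
  i=4: 108   i=5: 185   i=6: 126   i=7: 151
  i=8: 147
Match at i=8, j=3: n = 8·20 + 3 = 163.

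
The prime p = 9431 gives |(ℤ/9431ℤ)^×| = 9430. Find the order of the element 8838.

The order of 8838 must divide p − 1 = 9430 = 2 · 5 · 23 · 41.
Divisors: 1, 2, 5, 10, 23, 41, 46, 82, 115, 205, 230, 410, 943, 1886, 4715, 9430.
Check each in increasing order: 8838^1 ≡ 8838;  8838^2 ≡ 2702;  8838^5 ≡ 8657;  8838^10 ≡ 4923;  8838^23 ≡ 3298;  8838^41 ≡ 4395;  8838^46 ≡ 2861;  8838^82 ≡ 1337;  8838^115 ≡ 7430;  8838^205 ≡ 3239;  8838^230 ≡ 5257;  8838^410 ≡ 3849;  8838^943 ≡ 173;  8838^1886 ≡ 1636;  8838^4715 ≡ 1.
Smallest exponent giving 1 is 4715.

4715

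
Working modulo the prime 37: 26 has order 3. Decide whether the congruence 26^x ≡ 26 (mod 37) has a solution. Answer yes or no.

26 ∈ ⟨26⟩ iff 26^3 ≡ 1 (mod 37), since |⟨26⟩| = 3.
26^3 mod 37 = 1.
Since 1 = 1, 26 lies in the subgroup.

yes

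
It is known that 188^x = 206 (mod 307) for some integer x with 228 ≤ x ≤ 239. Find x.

237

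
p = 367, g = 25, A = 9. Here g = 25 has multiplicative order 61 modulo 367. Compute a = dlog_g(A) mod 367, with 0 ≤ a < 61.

51

Baby-step giant-step with m = ceil(sqrt(61)) = 8.
Baby table (25^j mod 367 for j=0..7):
  0:1  1:25  2:258  3:211  4:137  5:122  6:114  7:281
Giant step factor: 25^(-8) ≡ 120 (mod 367).
Scan 9·120^i mod 367 for i = 0, 1, …:
  i=0: 9   i=1: 346   i=2: 49   i=3: 8
  i=4: 226   i=5: 329   i=6: 211
Match at i=6, j=3: a = 6·8 + 3 = 51.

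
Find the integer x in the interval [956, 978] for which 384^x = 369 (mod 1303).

Compute 384^956 mod 1303 = 23, then multiply by 384 repeatedly:
  384^956=23  384^957=1014  384^958=1082  384^959=1134  384^960=254
  384^961=1114  384^962=392  384^963=683  384^964=369
Found 369 at exponent 964.

964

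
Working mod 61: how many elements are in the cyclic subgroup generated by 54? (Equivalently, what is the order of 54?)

60

The order of 54 must divide p − 1 = 60 = 2^2 · 3 · 5.
Divisors: 1, 2, 3, 4, 5, 6, 10, 12, 15, 20, 30, 60.
Check each in increasing order: 54^1 ≡ 54;  54^2 ≡ 49;  54^3 ≡ 23;  54^4 ≡ 22;  54^5 ≡ 29;  54^6 ≡ 41;  54^10 ≡ 48;  54^12 ≡ 34;  54^15 ≡ 50;  54^20 ≡ 47;  54^30 ≡ 60;  54^60 ≡ 1.
Smallest exponent giving 1 is 60.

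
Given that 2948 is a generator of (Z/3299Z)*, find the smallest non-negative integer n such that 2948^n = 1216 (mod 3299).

660

Baby-step giant-step with m = ceil(sqrt(3298)) = 58.
Baby table (2948^j mod 3299 for j=0..57):
  0:1  1:2948  2:1138  3:3040  4:1836  5:2168  6:1101  7:2831
  8:2617  9:1854  10:2448  11:1791  12:1468  13:2675  14:1290  15:2472
  16:3264  17:2388  18:3057  19:2467  20:1720  21:3296  22:1053  23:3184
  24:777  25:1090  26:94  27:3295  28:1404  29:2046  30:1036  31:2553
  32:1225  33:2194  34:1872  35:2728  36:2481  37:105  38:2733  39:726
  40:2496  41:1438  42:9  43:140  44:345  45:968  46:29  47:3017
  48:12  49:2386  50:460  51:191  52:2238  53:2923  54:16  55:982
  56:1713  57:2454
Giant step factor: 2948^(-58) ≡ 775 (mod 3299).
Scan 1216·775^i mod 3299 for i = 0, 1, …:
  i=0: 1216   i=1: 2185   i=2: 988   i=3: 332
  i=4: 3277   i=5: 2744   i=6: 2044   i=7: 580
  i=8: 836   i=9: 1296   i=10: 1504   i=11: 1053
Match at i=11, j=22: n = 11·58 + 22 = 660.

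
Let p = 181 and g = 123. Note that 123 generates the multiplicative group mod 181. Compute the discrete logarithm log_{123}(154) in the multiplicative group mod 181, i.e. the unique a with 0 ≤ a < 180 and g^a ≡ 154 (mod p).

42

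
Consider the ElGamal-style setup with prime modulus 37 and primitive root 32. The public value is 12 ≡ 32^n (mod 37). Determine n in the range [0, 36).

20

Successive powers of 32 modulo 37:
  32^0=1  32^1=32  32^2=25  32^3=23  32^4=33  32^5=20
  32^6=11  32^7=19  32^8=16  32^9=31  32^10=30  32^11=35
  32^12=10  32^13=24  32^14=28  32^15=8  32^16=34  32^17=15
  32^18=36  32^19=5  32^20=12
So 32^20 ≡ 12 (mod 37), giving n = 20.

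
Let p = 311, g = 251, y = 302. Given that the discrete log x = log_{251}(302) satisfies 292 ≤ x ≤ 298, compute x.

297

Compute 251^292 mod 311 = 208, then multiply by 251 repeatedly:
  251^292=208  251^293=271  251^294=223  251^295=304  251^296=109
  251^297=302
Found 302 at exponent 297.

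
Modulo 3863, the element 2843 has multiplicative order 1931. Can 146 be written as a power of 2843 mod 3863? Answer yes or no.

146 ∈ ⟨2843⟩ iff 146^1931 ≡ 1 (mod 3863), since |⟨2843⟩| = 1931.
146^1931 mod 3863 = 1.
Since 1 = 1, 146 lies in the subgroup.

yes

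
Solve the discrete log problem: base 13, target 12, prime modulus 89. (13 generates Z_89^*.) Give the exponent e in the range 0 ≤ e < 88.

55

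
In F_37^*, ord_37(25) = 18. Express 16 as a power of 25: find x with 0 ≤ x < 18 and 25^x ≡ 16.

4

Successive powers of 25 modulo 37:
  25^0=1  25^1=25  25^2=33  25^3=11  25^4=16
So 25^4 ≡ 16 (mod 37), giving x = 4.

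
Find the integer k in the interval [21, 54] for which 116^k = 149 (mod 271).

Compute 116^21 mod 271 = 132, then multiply by 116 repeatedly:
  116^21=132  116^22=136  116^23=58  116^24=224  116^25=239
  116^26=82  116^27=27  116^28=151  116^29=172  116^30=169
  116^31=92  116^32=103  116^33=24  116^34=74  116^35=183
  116^36=90  116^37=142  116^38=212  116^39=202  116^40=126
  116^41=253  116^42=80  116^43=66  116^44=68  116^45=29
  116^46=112  116^47=255  116^48=41  116^49=149
Found 149 at exponent 49.

49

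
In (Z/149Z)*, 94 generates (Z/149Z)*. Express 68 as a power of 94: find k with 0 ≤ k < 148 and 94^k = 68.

Baby-step giant-step with m = ceil(sqrt(148)) = 13.
Baby table (94^j mod 149 for j=0..12):
  0:1  1:94  2:45  3:58  4:88  5:77  6:86  7:38
  8:145  9:71  10:118  11:66  12:95
Giant step factor: 94^(-13) ≡ 134 (mod 149).
Scan 68·134^i mod 149 for i = 0, 1, …:
  i=0: 68   i=1: 23   i=2: 102   i=3: 109
  i=4: 4   i=5: 89   i=6: 6   i=7: 59
  i=8: 9   i=9: 14   i=10: 88
Match at i=10, j=4: k = 10·13 + 4 = 134.

134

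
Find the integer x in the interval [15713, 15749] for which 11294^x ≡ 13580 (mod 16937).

15730

Compute 11294^15713 mod 16937 = 16493, then multiply by 11294 repeatedly:
  11294^15713=16493  11294^15714=15753  11294^15715=8134  11294^15716=16045  11294^15717=3267
  11294^15718=8712  11294^15719=6295  11294^15720=11141  11294^15721=1481  11294^15722=9595
  11294^15723=3004  11294^15724=2365  11294^15725=661  11294^15726=13054  11294^15727=12228
  11294^15728=15671  11294^15729=13561  11294^15730=13580
Found 13580 at exponent 15730.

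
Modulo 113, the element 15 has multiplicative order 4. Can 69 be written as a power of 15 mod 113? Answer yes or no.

⟨15⟩ has order 4; its elements mod 113 are {1, 15, 98, 112}.
69 is not in this set.

no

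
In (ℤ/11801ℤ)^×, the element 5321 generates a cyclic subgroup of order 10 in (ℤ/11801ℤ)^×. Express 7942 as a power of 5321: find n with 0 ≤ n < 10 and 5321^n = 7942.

Successive powers of 5321 modulo 11801:
  5321^0=1  5321^1=5321  5321^2=2442  5321^3=981  5321^4=3859  5321^5=11800
  5321^6=6480  5321^7=9359  5321^8=10820  5321^9=7942
So 5321^9 ≡ 7942 (mod 11801), giving n = 9.

9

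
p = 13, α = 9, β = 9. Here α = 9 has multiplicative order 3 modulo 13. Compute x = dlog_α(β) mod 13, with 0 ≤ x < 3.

1

Successive powers of 9 modulo 13:
  9^0=1  9^1=9
So 9^1 ≡ 9 (mod 13), giving x = 1.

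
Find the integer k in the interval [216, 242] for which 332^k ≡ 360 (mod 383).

Compute 332^216 mod 383 = 331, then multiply by 332 repeatedly:
  332^216=331  332^217=354  332^218=330  332^219=22  332^220=27
  332^221=155  332^222=138  332^223=239  332^224=67  332^225=30
  332^226=2  332^227=281  332^228=223  332^229=117  332^230=161
  332^231=215  332^232=142  332^233=35  332^234=130  332^235=264
  332^236=324  332^237=328  332^238=124  332^239=187  332^240=38
  332^241=360
Found 360 at exponent 241.

241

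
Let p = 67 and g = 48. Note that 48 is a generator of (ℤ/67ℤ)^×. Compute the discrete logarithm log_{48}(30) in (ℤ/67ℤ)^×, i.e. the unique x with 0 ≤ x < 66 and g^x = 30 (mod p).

Baby-step giant-step with m = ceil(sqrt(66)) = 9.
Baby table (48^j mod 67 for j=0..8):
  0:1  1:48  2:26  3:42  4:6  5:20  6:22  7:51
  8:36
Giant step factor: 48^(-9) ≡ 43 (mod 67).
Scan 30·43^i mod 67 for i = 0, 1, …:
  i=0: 30   i=1: 17   i=2: 61   i=3: 10
  i=4: 28   i=5: 65   i=6: 48
Match at i=6, j=1: x = 6·9 + 1 = 55.

55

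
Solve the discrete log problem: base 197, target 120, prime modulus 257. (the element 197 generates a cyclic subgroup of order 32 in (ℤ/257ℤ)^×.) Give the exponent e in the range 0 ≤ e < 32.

19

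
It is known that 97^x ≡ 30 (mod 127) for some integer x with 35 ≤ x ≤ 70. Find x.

64

Compute 97^35 mod 127 = 59, then multiply by 97 repeatedly:
  97^35=59  97^36=8  97^37=14  97^38=88  97^39=27
  97^40=79  97^41=43  97^42=107  97^43=92  97^44=34
  97^45=123  97^46=120  97^47=83  97^48=50  97^49=24
  97^50=42  97^51=10  97^52=81  97^53=110  97^54=2
  97^55=67  97^56=22  97^57=102  97^58=115  97^59=106
  97^60=122  97^61=23  97^62=72  97^63=126  97^64=30
Found 30 at exponent 64.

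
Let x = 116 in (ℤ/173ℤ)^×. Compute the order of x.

86

The order of 116 must divide p − 1 = 172 = 2^2 · 43.
Divisors: 1, 2, 4, 43, 86, 172.
Check each in increasing order: 116^1 ≡ 116;  116^2 ≡ 135;  116^4 ≡ 60;  116^43 ≡ 172;  116^86 ≡ 1.
Smallest exponent giving 1 is 86.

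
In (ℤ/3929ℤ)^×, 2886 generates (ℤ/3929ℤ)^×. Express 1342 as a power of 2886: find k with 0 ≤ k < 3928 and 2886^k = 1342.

2419

Baby-step giant-step with m = ceil(sqrt(3928)) = 63.
Baby table (2886^j mod 3929 for j=0..62):
  0:1  1:2886  2:3445  3:1900  4:2445  5:3715  6:3178  7:1422
  8:2016  9:3256  10:2577  11:3554  12:2154  13:766  14:2578  15:2511
  16:1670  17:2666  18:1094  19:2297  20:919  21:159  22:3110  23:1624
  24:3496  25:3713  26:1335  27:2390  28:2145  29:2295  30:3005  31:1127
  32:3239  33:663  34:3924  35:1286  36:2420  37:2287  38:3491  39:1070
  40:3755  41:748  42:1707  43:3365  44:2831  45:1875  46:1017  47:99
  48:2826  49:3161  50:3437  51:2386  52:2388  53:302  54:3263  55:3134
  56:166  57:3667  58:2165  59:1080  60:1183  61:3766  62:1062
Giant step factor: 2886^(-63) ≡ 2506 (mod 3929).
Scan 1342·2506^i mod 3929 for i = 0, 1, …:
  i=0: 1342   i=1: 3757   i=2: 1158   i=3: 2346
  i=4: 1292   i=5: 256   i=6: 1109   i=7: 1351
  i=8: 2737   i=9: 2817     …   i=37: 3330
  i=38: 3713
Match at i=38, j=25: k = 38·63 + 25 = 2419.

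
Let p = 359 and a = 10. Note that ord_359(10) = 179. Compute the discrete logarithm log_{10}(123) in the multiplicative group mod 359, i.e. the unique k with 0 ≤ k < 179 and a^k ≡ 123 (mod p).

Successive powers of 10 modulo 359:
  10^0=1  10^1=10  10^2=100  10^3=282  10^4=307  10^5=198
  10^6=185  10^7=55  10^8=191  10^9=115  10^10=73  10^11=12
  10^12=120  10^13=123
So 10^13 ≡ 123 (mod 359), giving k = 13.

13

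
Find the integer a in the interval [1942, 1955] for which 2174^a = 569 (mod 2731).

1954

Compute 2174^1942 mod 2731 = 124, then multiply by 2174 repeatedly:
  2174^1942=124  2174^1943=1938  2174^1944=2010  2174^1945=140  2174^1946=1219
  2174^1947=1036  2174^1948=1920  2174^1949=1112  2174^1950=553  2174^1951=582
  2174^1952=815  2174^1953=2122  2174^1954=569
Found 569 at exponent 1954.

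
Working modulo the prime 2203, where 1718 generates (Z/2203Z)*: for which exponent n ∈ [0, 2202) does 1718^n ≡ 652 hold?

229

Baby-step giant-step with m = ceil(sqrt(2202)) = 47.
Baby table (1718^j mod 2203 for j=0..46):
  0:1  1:1718  2:1707  3:433  4:1483  5:1126  6:234  7:1066
  8:695  9:2187  10:1151  11:1327  12:1884  13:505  14:1811  15:662
  16:568  17:2098  18:256  19:1411  20:798  21:698  22:732  23:1866
  24:423  25:1927  26:1680  27:310  28:1657  29:450  30:2050  31:1506
  32:986  33:2044  34:10  35:1759  36:1649  37:2127  38:1612  39:245
  40:137  41:1848  42:341  43:2043  44:495  45:52  46:1216
Giant step factor: 1718^(-47) ≡ 756 (mod 2203).
Scan 652·756^i mod 2203 for i = 0, 1, …:
  i=0: 652   i=1: 1643   i=2: 1819   i=3: 492
  i=4: 1848
Match at i=4, j=41: n = 4·47 + 41 = 229.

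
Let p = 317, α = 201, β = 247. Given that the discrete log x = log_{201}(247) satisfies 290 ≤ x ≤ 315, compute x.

300

Compute 201^290 mod 317 = 275, then multiply by 201 repeatedly:
  201^290=275  201^291=117  201^292=59  201^293=130  201^294=136
  201^295=74  201^296=292  201^297=47  201^298=254  201^299=17
  201^300=247
Found 247 at exponent 300.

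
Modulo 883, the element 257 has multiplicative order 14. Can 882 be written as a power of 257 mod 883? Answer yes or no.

882 ∈ ⟨257⟩ iff 882^14 ≡ 1 (mod 883), since |⟨257⟩| = 14.
882^14 mod 883 = 1.
Since 1 = 1, 882 lies in the subgroup.

yes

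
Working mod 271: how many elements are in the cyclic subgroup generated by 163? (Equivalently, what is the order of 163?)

The order of 163 must divide p − 1 = 270 = 2 · 3^3 · 5.
Divisors: 1, 2, 3, 5, 6, 9, 10, 15, 18, 27, 30, 45, 54, 90, 135, 270.
Check each in increasing order: 163^1 ≡ 163;  163^2 ≡ 11;  163^3 ≡ 167;  163^5 ≡ 211;  163^6 ≡ 247;  163^9 ≡ 57;  163^10 ≡ 77;  163^15 ≡ 258;  163^18 ≡ 268;  163^27 ≡ 100;  163^30 ≡ 169;  163^45 ≡ 242;  163^54 ≡ 244;  163^90 ≡ 28;  163^135 ≡ 1.
Smallest exponent giving 1 is 135.

135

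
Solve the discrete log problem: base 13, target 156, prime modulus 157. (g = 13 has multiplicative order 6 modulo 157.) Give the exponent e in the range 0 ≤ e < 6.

Successive powers of 13 modulo 157:
  13^0=1  13^1=13  13^2=12  13^3=156
So 13^3 ≡ 156 (mod 157), giving e = 3.

3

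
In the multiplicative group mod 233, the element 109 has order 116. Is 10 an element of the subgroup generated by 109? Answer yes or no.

no

10 ∈ ⟨109⟩ iff 10^116 ≡ 1 (mod 233), since |⟨109⟩| = 116.
10^116 mod 233 = 232.
Since 232 ≠ 1, 10 does not lie in the subgroup.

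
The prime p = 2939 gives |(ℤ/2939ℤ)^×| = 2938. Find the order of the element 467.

The order of 467 must divide p − 1 = 2938 = 2 · 13 · 113.
Divisors: 1, 2, 13, 26, 113, 226, 1469, 2938.
Check each in increasing order: 467^1 ≡ 467;  467^2 ≡ 603;  467^13 ≡ 950;  467^26 ≡ 227;  467^113 ≡ 69;  467^226 ≡ 1822;  467^1469 ≡ 2938;  467^2938 ≡ 1.
Smallest exponent giving 1 is 2938.

2938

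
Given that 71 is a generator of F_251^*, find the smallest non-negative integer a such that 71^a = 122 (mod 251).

234

Baby-step giant-step with m = ceil(sqrt(250)) = 16.
Baby table (71^j mod 251 for j=0..15):
  0:1  1:71  2:21  3:236  4:190  5:187  6:225  7:162
  8:207  9:139  10:80  11:158  12:174  13:55  14:140  15:151
Giant step factor: 71^(-16) ≡ 122 (mod 251).
Scan 122·122^i mod 251 for i = 0, 1, …:
  i=0: 122   i=1: 75   i=2: 114   i=3: 103
  i=4: 16   i=5: 195   i=6: 196   i=7: 67
  i=8: 142   i=9: 5     …   i=13: 13
  i=14: 80
Match at i=14, j=10: a = 14·16 + 10 = 234.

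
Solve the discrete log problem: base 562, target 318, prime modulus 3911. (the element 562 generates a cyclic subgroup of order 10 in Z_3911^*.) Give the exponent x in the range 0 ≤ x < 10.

Successive powers of 562 modulo 3911:
  562^0=1  562^1=562  562^2=2964  562^3=3593  562^4=1190  562^5=3910
  562^6=3349  562^7=947  562^8=318
So 562^8 ≡ 318 (mod 3911), giving x = 8.

8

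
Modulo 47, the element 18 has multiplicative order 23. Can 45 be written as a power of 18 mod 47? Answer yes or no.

⟨18⟩ has order 23; its elements mod 47 are {1, 2, 3, 4, 6, 7, 8, 9, 12, 14, 16, 17, 18, 21, 24, 25, 27, 28, 32, 34, 36, 37, 42}.
45 is not in this set.

no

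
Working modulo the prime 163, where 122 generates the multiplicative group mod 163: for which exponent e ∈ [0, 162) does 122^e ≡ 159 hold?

161

Baby-step giant-step with m = ceil(sqrt(162)) = 13.
Baby table (122^j mod 163 for j=0..12):
  0:1  1:122  2:51  3:28  4:156  5:124  6:132  7:130
  8:49  9:110  10:54  11:68  12:146
Giant step factor: 122^(-13) ≡ 29 (mod 163).
Scan 159·29^i mod 163 for i = 0, 1, …:
  i=0: 159   i=1: 47   i=2: 59   i=3: 81
  i=4: 67   i=5: 150   i=6: 112   i=7: 151
  i=8: 141   i=9: 14   i=10: 80   i=11: 38
  i=12: 124
Match at i=12, j=5: e = 12·13 + 5 = 161.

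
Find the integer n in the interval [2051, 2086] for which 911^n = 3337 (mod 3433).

2084

Compute 911^2051 mod 3433 = 810, then multiply by 911 repeatedly:
  911^2051=810  911^2052=3248  911^2053=3115  911^2054=2107  911^2055=430
  911^2056=368  911^2057=2247  911^2058=949  911^2059=2856  911^2060=3035
  911^2061=1320  911^2062=970  911^2063=1389  911^2064=2035  911^2065=65
  911^2066=854  911^2067=2136  911^2068=2818  911^2069=2747  911^2070=3293
  911^2071=2914  911^2072=945  911^2073=2645  911^2074=3062  911^2075=1886
  911^2076=1646  911^2077=2718  911^2078=905  911^2079=535  911^2080=3332
  911^2081=680  911^2082=1540  911^2083=2276  911^2084=3337
Found 3337 at exponent 2084.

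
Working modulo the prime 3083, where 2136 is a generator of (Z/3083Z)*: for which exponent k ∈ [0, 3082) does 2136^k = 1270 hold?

1293

Baby-step giant-step with m = ceil(sqrt(3082)) = 56.
Baby table (2136^j mod 3083 for j=0..55):
  0:1  1:2136  2:2739  3:2053  4:1182  5:2858  6:348  7:325
  8:525  9:2271  10:1297  11:1858  12:867  13:2112  14:803  15:1060
  16:1238  17:2237  18:2665  19:1222  20:1974  21:2003  22:2287  23:1560
  24:2520  25:2885  26:2526  27:286  28:462  29:272  30:1388  31:2005
  32:393  33:872  34:460  35:2166  36:2076  37:982  38:1112  39:1322
  40:2847  41:1516  42:1026  43:2606  44:1601  45:689  46:1113  47:375
  48:2503  49:486  50:2208  51:2381  52:1949  53:1014  54:1638  55:2646
Giant step factor: 2136^(-56) ≡ 43 (mod 3083).
Scan 1270·43^i mod 3083 for i = 0, 1, …:
  i=0: 1270   i=1: 2199   i=2: 2067   i=3: 2557
  i=4: 2046   i=5: 1654   i=6: 213   i=7: 2993
  i=8: 2296   i=9: 72     …   i=22: 2074
  i=23: 2858
Match at i=23, j=5: k = 23·56 + 5 = 1293.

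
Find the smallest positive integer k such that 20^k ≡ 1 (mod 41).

The order of 20 must divide p − 1 = 40 = 2^3 · 5.
Divisors: 1, 2, 4, 5, 8, 10, 20, 40.
Check each in increasing order: 20^1 ≡ 20;  20^2 ≡ 31;  20^4 ≡ 18;  20^5 ≡ 32;  20^8 ≡ 37;  20^10 ≡ 40;  20^20 ≡ 1.
Smallest exponent giving 1 is 20.

20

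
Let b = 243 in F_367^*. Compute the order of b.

122

The order of 243 must divide p − 1 = 366 = 2 · 3 · 61.
Divisors: 1, 2, 3, 6, 61, 122, 183, 366.
Check each in increasing order: 243^1 ≡ 243;  243^2 ≡ 329;  243^3 ≡ 308;  243^6 ≡ 178;  243^61 ≡ 366;  243^122 ≡ 1.
Smallest exponent giving 1 is 122.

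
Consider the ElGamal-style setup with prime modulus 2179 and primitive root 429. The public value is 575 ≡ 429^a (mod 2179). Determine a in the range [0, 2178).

Baby-step giant-step with m = ceil(sqrt(2178)) = 47.
Baby table (429^j mod 2179 for j=0..46):
  0:1  1:429  2:1005  3:1882  4:1148  5:38  6:1049  7:1147
  8:1788  9:44  10:1444  11:640  12:6  13:395  14:1672  15:397
  16:351  17:228  18:1936  19:345  20:2012  21:264  22:2127  23:1661
  24:36  25:191  26:1316  27:203  28:2106  29:1368  30:721  31:2070
  32:1177  33:1584  34:1867  35:1250  36:216  37:1146  38:1359  39:1218
  40:1741  41:1671  42:2147  43:1525  44:525  45:788  46:307
Giant step factor: 429^(-47) ≡ 1912 (mod 2179).
Scan 575·1912^i mod 2179 for i = 0, 1, …:
  i=0: 575   i=1: 1184   i=2: 2006   i=3: 432
  i=4: 143   i=5: 1041   i=6: 965   i=7: 1646
  i=8: 676   i=9: 365     …   i=35: 1323
  i=36: 1936
Match at i=36, j=18: a = 36·47 + 18 = 1710.

1710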